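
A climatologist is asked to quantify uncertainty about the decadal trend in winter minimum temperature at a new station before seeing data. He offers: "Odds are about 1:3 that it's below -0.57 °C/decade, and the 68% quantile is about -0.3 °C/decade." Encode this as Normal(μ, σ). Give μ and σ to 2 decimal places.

μ = -0.41, σ = 0.24

For Normal(μ,σ), the p-quantile is μ + z_p·σ. Here z_{0.25} = -0.6745, z_{0.68} = 0.4677.
So -0.57 = μ − 0.6745σ and -0.3 = μ + 0.4677σ.
Subtracting: σ = (-0.3 − -0.57)/(0.4677 − (-0.6745)) = 0.24.
Then μ = -0.57 − (-0.6745)·0.24 = -0.41.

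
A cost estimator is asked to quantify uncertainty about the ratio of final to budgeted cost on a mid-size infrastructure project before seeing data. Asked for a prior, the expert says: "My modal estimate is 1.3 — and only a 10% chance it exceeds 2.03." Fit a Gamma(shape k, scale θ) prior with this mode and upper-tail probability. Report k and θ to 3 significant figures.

k ≈ 10.4, θ ≈ 0.138

Gamma(k,θ) with k>1 has mode (k−1)θ, so θ = 1.3/(k−1).
Need P(X < 2.03) = 0.9 with θ tied to k this way. Start at k = 2, θ = 1.3: P(X<2.03) ≈ 0.463.
Too low — raise k to concentrate. Iterating converges to k ≈ 10.4.
Then θ = 1.3/(10.4−1) ≈ 0.138.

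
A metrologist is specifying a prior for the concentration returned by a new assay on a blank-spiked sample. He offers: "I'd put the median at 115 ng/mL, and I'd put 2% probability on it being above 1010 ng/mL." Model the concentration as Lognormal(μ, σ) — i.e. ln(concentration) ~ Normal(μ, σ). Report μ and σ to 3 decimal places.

If T ~ Lognormal(μ,σ) then ln T ~ Normal(μ,σ), so the p-quantile of ln T is μ + z_p·σ.
ln(115) = 4.745 and ln(1010) = 6.918; z_{0.5} = 0, z_{0.98} = 2.054.
σ = (6.918 − 4.745)/(2.054 − (0)) = 1.058.
μ = 4.745 − (0)·1.058 = 4.745.

μ ≈ 4.745, σ ≈ 1.058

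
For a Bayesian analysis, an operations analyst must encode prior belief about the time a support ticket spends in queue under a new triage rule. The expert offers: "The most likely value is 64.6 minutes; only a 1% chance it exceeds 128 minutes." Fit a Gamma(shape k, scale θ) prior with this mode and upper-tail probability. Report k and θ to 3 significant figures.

Gamma(k,θ) with k>1 has mode (k−1)θ, so θ = 64.6/(k−1).
Need P(X < 128) = 0.99 with θ tied to k this way. Start at k = 2, θ = 64.6: P(X<128) ≈ 0.589.
Too low — raise k to concentrate. Iterating converges to k ≈ 11.5.
Then θ = 64.6/(11.5−1) ≈ 6.14.

k ≈ 11.5, θ ≈ 6.14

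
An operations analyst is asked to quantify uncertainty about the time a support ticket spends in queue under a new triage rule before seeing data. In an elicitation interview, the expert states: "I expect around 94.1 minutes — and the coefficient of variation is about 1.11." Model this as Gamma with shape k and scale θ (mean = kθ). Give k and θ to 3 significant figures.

For Gamma(k, scale θ): mean = kθ, variance = kθ², so CV = 1/√k.
CV = 1.11, hence k = 1/CV² = 0.812.
Then θ = mean/k = 94.1/0.812 = 116.

k ≈ 0.812, θ ≈ 116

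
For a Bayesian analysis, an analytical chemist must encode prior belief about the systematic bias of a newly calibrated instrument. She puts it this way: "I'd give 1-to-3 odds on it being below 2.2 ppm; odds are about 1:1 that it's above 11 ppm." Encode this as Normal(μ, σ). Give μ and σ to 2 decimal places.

The p-quantile of Normal(μ,σ) is μ + z_p·σ, with z_{0.25} = -0.6745 and z_{0.5} = 0.
Eliminate σ: μ = (z₂·x₁ − z₁·x₂)/(z₂ − z₁) = (0·2.2 − (-0.6745)·11)/0.6745 = 11.00.
Then σ = (x₂ − x₁)/(z₂ − z₁) = (11 − 2.2)/0.6745 = 13.05.

μ = 11.00, σ = 13.05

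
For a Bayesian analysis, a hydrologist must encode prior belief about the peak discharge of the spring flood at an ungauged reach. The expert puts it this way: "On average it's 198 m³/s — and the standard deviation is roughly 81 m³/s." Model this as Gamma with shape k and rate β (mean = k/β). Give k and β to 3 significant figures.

k ≈ 5.98, β ≈ 0.0302

For Gamma(k, rate β): mean = k/β, variance = k/β², so CV = 1/√k.
CV = SD/mean = 81/198 = 0.4091, hence k = 1/CV² = 5.98.
Then β = k/mean = 5.98/198 = 0.0302.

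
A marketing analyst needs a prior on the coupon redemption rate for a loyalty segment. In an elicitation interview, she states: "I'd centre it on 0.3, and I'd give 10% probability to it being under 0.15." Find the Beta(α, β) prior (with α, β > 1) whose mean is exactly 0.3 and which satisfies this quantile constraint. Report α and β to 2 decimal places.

α ≈ 4.01, β ≈ 9.37

With mean 0.3 fixed, write α = 0.3s, β = 0.7s where s = α+β.
Need P(θ < 0.15) = 0.1 under Beta(0.3s, 0.7s). Normal approximation: (q−m)/√(m(1−m)/s) ≈ z_{0.1} = -1.28, so s ≈ 0.3·0.7·(-1.28)²/(0.15−0.3)² = 15.3.
At s = 15.3: P(θ<0.15) ≈ 0.083. Adjusting to match 0.1 gives s ≈ 13.38.
So α = 0.3·13.38 ≈ 4.01, β = 0.7·13.38 ≈ 9.37.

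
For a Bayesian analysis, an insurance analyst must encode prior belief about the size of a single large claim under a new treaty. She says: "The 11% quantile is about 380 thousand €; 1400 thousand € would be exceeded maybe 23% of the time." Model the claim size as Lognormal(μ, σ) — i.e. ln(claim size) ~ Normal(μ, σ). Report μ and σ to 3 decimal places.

μ ≈ 6.754, σ ≈ 0.664

If T ~ Lognormal(μ,σ) then ln T ~ Normal(μ,σ), so the p-quantile of ln T is μ + z_p·σ.
ln(380) = 5.94 and ln(1400) = 7.244; z_{0.11} = -1.227, z_{0.77} = 0.7388.
σ = (7.244 − 5.94)/(0.7388 − (-1.227)) = 0.664.
μ = 5.94 − (-1.227)·0.664 = 6.754.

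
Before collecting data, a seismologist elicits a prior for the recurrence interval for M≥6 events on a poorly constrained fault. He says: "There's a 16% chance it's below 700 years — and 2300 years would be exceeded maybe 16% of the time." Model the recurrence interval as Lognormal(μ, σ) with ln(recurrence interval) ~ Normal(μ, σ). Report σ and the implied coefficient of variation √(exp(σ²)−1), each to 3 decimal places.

If T ~ Lognormal(μ,σ) then ln T ~ Normal(μ,σ), so the p-quantile of ln T is μ + z_p·σ.
ln(700) = 6.551 and ln(2300) = 7.741; z_{0.16} = -0.9945, z_{0.84} = 0.9945.
σ = (7.741 − 6.551)/(0.9945 − (-0.9945)) = 0.598.
μ = 6.551 − (-0.9945)·0.598 = 7.146.
CV = √(exp(σ²)−1) = √(exp(0.3577)−1) = 0.656.

σ ≈ 0.598, CV ≈ 0.656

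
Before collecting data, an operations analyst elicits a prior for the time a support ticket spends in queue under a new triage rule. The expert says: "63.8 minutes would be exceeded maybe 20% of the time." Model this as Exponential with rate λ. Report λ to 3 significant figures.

P(T > 63.8) = e^(−λ·63.8) = 0.2, so λ = −ln(0.2)/63.8 = 0.0252.

λ ≈ 0.0252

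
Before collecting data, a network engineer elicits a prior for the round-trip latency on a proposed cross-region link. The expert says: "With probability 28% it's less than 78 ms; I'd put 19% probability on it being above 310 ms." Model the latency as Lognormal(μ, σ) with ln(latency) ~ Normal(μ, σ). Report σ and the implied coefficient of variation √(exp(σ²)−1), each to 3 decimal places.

σ ≈ 0.945, CV ≈ 1.200

If T ~ Lognormal(μ,σ) then ln T ~ Normal(μ,σ), so the p-quantile of ln T is μ + z_p·σ.
ln(78) = 4.357 and ln(310) = 5.737; z_{0.28} = -0.5828, z_{0.81} = 0.8779.
σ = (5.737 − 4.357)/(0.8779 − (-0.5828)) = 0.945.
μ = 4.357 − (-0.5828)·0.945 = 4.907.
CV = √(exp(σ²)−1) = √(exp(0.8923)−1) = 1.200.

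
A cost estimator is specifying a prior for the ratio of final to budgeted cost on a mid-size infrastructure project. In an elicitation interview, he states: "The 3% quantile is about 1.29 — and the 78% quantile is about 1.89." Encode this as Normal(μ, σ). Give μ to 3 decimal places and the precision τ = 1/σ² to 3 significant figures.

For Normal(μ,σ), the p-quantile is μ + z_p·σ. Here z_{0.03} = -1.881, z_{0.78} = 0.7722.
So 1.29 = μ − 1.881σ and 1.89 = μ + 0.7722σ.
Subtracting: σ = (1.89 − 1.29)/(0.7722 − (-1.881)) = 0.226.
Then μ = 1.29 − (-1.881)·0.226 = 1.715.
Precision τ = 1/σ² = 1/0.2262² = 19.6.

μ = 1.715, τ = 19.6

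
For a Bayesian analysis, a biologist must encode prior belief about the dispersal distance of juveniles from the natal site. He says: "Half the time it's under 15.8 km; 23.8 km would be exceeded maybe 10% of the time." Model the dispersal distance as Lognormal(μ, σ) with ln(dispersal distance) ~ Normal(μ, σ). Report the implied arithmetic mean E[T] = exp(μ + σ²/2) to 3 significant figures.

If T ~ Lognormal(μ,σ) then ln T ~ Normal(μ,σ), so the p-quantile of ln T is μ + z_p·σ.
ln(15.8) = 2.76 and ln(23.8) = 3.17; z_{0.5} = 0, z_{0.9} = 1.282.
σ = (3.17 − 2.76)/(1.282 − (0)) = 0.320.
μ = 2.76 − (0)·0.320 = 2.760.
E[T] = exp(μ + σ²/2) = exp(2.760 + 0.0511) = 16.6 km.

E[T] ≈ 16.6 km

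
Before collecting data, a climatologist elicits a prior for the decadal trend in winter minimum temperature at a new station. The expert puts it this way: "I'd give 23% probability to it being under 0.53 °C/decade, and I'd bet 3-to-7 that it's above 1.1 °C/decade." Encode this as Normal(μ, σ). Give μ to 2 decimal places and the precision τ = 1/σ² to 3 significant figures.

The p-quantile of Normal(μ,σ) is μ + z_p·σ, with z_{0.23} = -0.7388 and z_{0.7} = 0.5244.
Eliminate σ: μ = (z₂·x₁ − z₁·x₂)/(z₂ − z₁) = (0.5244·0.53 − (-0.7388)·1.1)/1.263 = 0.86.
Then σ = (x₂ − x₁)/(z₂ − z₁) = (1.1 − 0.53)/1.263 = 0.45.
Precision τ = 1/σ² = 1/0.4512² = 4.91.

μ = 0.86, τ = 4.91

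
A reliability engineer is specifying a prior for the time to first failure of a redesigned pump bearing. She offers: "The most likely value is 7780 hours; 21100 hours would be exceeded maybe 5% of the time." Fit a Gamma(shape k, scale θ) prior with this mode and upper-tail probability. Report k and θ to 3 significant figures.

Gamma(k,θ) with k>1 has mode (k−1)θ, so θ = 7780/(k−1).
Need P(X < 21100) = 0.95 with θ tied to k this way. Start at k = 2, θ = 7780: P(X<21100) ≈ 0.754.
Too low — raise k to concentrate. Iterating converges to k ≈ 3.7.
Then θ = 7780/(3.7−1) ≈ 2880.

k ≈ 3.7, θ ≈ 2880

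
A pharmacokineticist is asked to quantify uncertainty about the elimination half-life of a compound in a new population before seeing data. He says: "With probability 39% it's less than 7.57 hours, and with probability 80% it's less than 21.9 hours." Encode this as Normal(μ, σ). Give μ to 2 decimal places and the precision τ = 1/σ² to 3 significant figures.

The p-quantile of Normal(μ,σ) is μ + z_p·σ, with z_{0.39} = -0.2793 and z_{0.8} = 0.8416.
Eliminate σ: μ = (z₂·x₁ − z₁·x₂)/(z₂ − z₁) = (0.8416·7.57 − (-0.2793)·21.9)/1.121 = 11.14.
Then σ = (x₂ − x₁)/(z₂ − z₁) = (21.9 − 7.57)/1.121 = 12.78.
Precision τ = 1/σ² = 1/12.78² = 0.00612.

μ = 11.14, τ = 0.00612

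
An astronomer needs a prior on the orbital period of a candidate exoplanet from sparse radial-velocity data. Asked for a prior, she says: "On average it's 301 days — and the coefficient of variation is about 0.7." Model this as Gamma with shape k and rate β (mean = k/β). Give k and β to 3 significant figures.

For Gamma(k, rate β): mean = k/β, variance = k/β², so CV = 1/√k.
CV = 0.7, hence k = 1/CV² = 2.04.
Then β = k/mean = 2.04/301 = 0.00678.

k ≈ 2.04, β ≈ 0.00678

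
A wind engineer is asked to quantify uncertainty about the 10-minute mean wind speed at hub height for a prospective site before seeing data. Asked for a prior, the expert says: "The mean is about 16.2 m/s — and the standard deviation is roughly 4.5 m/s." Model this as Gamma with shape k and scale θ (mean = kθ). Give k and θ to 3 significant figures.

k ≈ 13, θ ≈ 1.25

For Gamma(k, scale θ): mean = kθ, variance = kθ², so CV = 1/√k.
CV = SD/mean = 4.5/16.2 = 0.2778, hence k = 1/CV² = 13.
Then θ = mean/k = 16.2/13 = 1.25.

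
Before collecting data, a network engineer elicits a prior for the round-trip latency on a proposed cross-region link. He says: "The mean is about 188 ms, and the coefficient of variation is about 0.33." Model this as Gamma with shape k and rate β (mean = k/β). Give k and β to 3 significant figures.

k ≈ 9.18, β ≈ 0.0488

For Gamma(k, rate β): mean = k/β, variance = k/β², so CV = 1/√k.
CV = 0.33, hence k = 1/CV² = 9.18.
Then β = k/mean = 9.18/188 = 0.0488.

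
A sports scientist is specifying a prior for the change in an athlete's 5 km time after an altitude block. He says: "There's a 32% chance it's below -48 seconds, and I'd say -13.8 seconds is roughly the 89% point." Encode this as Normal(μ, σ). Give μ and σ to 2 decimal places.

μ = -38.56, σ = 20.19

The p-quantile of Normal(μ,σ) is μ + z_p·σ, with z_{0.32} = -0.4677 and z_{0.89} = 1.227.
Eliminate σ: μ = (z₂·x₁ − z₁·x₂)/(z₂ − z₁) = (1.227·-48 − (-0.4677)·-13.8)/1.694 = -38.56.
Then σ = (x₂ − x₁)/(z₂ − z₁) = (-13.8 − -48)/1.694 = 20.19.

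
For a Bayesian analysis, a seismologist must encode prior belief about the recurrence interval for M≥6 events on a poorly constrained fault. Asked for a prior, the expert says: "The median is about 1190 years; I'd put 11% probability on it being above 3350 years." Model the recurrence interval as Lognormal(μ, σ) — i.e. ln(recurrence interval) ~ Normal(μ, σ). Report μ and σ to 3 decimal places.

If T ~ Lognormal(μ,σ) then ln T ~ Normal(μ,σ), so the p-quantile of ln T is μ + z_p·σ.
ln(1190) = 7.082 and ln(3350) = 8.117; z_{0.5} = 0, z_{0.89} = 1.227.
σ = (8.117 − 7.082)/(1.227 − (0)) = 0.844.
μ = 7.082 − (0)·0.844 = 7.082.

μ ≈ 7.082, σ ≈ 0.844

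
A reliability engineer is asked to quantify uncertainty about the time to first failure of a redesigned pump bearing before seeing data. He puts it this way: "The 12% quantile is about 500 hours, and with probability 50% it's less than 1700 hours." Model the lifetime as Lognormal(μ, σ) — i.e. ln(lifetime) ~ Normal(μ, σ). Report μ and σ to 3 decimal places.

If T ~ Lognormal(μ,σ) then ln T ~ Normal(μ,σ), so the p-quantile of ln T is μ + z_p·σ.
ln(500) = 6.215 and ln(1700) = 7.438; z_{0.12} = -1.175, z_{0.5} = 0.
σ = (7.438 − 6.215)/(0 − (-1.175)) = 1.042.
μ = 6.215 − (-1.175)·1.042 = 7.438.

μ ≈ 7.438, σ ≈ 1.042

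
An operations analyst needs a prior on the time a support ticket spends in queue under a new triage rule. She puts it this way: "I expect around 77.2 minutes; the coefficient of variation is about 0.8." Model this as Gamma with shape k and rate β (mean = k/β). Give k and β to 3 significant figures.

k ≈ 1.56, β ≈ 0.0202

For Gamma(k, rate β): mean = k/β, variance = k/β², so CV = 1/√k.
CV = 0.8, hence k = 1/CV² = 1.56.
Then β = k/mean = 1.56/77.2 = 0.0202.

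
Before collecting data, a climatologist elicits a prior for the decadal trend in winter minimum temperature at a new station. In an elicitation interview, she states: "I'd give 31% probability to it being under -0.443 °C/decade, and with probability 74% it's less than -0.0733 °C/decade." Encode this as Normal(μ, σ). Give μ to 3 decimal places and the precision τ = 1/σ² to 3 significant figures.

The p-quantile of Normal(μ,σ) is μ + z_p·σ, with z_{0.31} = -0.4959 and z_{0.74} = 0.6433.
Eliminate σ: μ = (z₂·x₁ − z₁·x₂)/(z₂ − z₁) = (0.6433·-0.443 − (-0.4959)·-0.0733)/1.139 = -0.282.
Then σ = (x₂ − x₁)/(z₂ − z₁) = (-0.0733 − -0.443)/1.139 = 0.325.
Precision τ = 1/σ² = 1/0.3245² = 9.5.

μ = -0.282, τ = 9.5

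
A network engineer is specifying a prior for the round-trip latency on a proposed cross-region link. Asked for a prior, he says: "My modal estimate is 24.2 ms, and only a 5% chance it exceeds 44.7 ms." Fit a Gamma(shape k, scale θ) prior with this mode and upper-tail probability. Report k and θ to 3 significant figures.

k ≈ 8.39, θ ≈ 3.27

Gamma(k,θ) with k>1 has mode (k−1)θ, so θ = 24.2/(k−1).
Need P(X < 44.7) = 0.95 with θ tied to k this way. Start at k = 2, θ = 24.2: P(X<44.7) ≈ 0.551.
Too low — raise k to concentrate. Iterating converges to k ≈ 8.39.
Then θ = 24.2/(8.39−1) ≈ 3.27.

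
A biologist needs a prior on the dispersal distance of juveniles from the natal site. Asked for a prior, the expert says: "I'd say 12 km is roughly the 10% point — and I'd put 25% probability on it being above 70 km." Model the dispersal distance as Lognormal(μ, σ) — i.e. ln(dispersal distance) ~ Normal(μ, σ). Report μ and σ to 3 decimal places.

If T ~ Lognormal(μ,σ) then ln T ~ Normal(μ,σ), so the p-quantile of ln T is μ + z_p·σ.
ln(12) = 2.485 and ln(70) = 4.248; z_{0.1} = -1.282, z_{0.75} = 0.6745.
σ = (4.248 − 2.485)/(0.6745 − (-1.282)) = 0.902.
μ = 2.485 − (-1.282)·0.902 = 3.640.

μ ≈ 3.640, σ ≈ 0.902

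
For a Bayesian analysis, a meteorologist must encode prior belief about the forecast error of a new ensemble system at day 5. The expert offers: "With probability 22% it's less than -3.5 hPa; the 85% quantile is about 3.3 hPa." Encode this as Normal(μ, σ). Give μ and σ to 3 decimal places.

μ = -0.597, σ = 3.760

The p-quantile of Normal(μ,σ) is μ + z_p·σ, with z_{0.22} = -0.7722 and z_{0.85} = 1.036.
Eliminate σ: μ = (z₂·x₁ − z₁·x₂)/(z₂ − z₁) = (1.036·-3.5 − (-0.7722)·3.3)/1.809 = -0.597.
Then σ = (x₂ − x₁)/(z₂ − z₁) = (3.3 − -3.5)/1.809 = 3.760.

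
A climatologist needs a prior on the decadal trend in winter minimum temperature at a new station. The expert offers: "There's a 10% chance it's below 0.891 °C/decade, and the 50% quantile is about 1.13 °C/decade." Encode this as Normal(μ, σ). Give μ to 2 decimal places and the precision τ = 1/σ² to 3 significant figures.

For Normal(μ,σ), the p-quantile is μ + z_p·σ. Here z_{0.1} = -1.282, z_{0.5} = 0.
So 0.891 = μ − 1.282σ and 1.13 = μ + 0σ.
Subtracting: σ = (1.13 − 0.891)/(0 − (-1.282)) = 0.19.
Then μ = 0.891 − (-1.282)·0.19 = 1.13.
Precision τ = 1/σ² = 1/0.1865² = 28.8.

μ = 1.13, τ = 28.8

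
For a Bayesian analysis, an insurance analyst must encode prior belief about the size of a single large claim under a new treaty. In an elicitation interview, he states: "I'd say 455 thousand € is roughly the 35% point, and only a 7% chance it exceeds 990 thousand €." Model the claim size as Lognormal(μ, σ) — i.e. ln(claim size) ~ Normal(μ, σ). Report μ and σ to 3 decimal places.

If T ~ Lognormal(μ,σ) then ln T ~ Normal(μ,σ), so the p-quantile of ln T is μ + z_p·σ.
ln(455) = 6.12 and ln(990) = 6.898; z_{0.35} = -0.3853, z_{0.93} = 1.476.
σ = (6.898 − 6.12)/(1.476 − (-0.3853)) = 0.418.
μ = 6.12 − (-0.3853)·0.418 = 6.281.

μ ≈ 6.281, σ ≈ 0.418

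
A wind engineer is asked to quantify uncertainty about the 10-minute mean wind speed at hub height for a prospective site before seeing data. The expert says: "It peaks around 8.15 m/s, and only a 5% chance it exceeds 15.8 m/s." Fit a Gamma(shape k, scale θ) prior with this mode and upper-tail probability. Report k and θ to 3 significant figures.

Gamma(k,θ) with k>1 has mode (k−1)θ, so θ = 8.15/(k−1).
Need P(X < 15.8) = 0.95 with θ tied to k this way. Start at k = 2, θ = 8.15: P(X<15.8) ≈ 0.577.
Too low — raise k to concentrate. Iterating converges to k ≈ 7.34.
Then θ = 8.15/(7.34−1) ≈ 1.29.

k ≈ 7.34, θ ≈ 1.29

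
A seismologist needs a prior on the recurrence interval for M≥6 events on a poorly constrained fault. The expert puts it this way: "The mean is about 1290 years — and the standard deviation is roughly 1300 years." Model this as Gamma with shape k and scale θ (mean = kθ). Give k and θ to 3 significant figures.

For Gamma(k, scale θ): mean = kθ, variance = kθ², so CV = 1/√k.
CV = SD/mean = 1300/1290 = 1.008, hence k = 1/CV² = 0.985.
Then θ = mean/k = 1290/0.985 = 1310.

k ≈ 0.985, θ ≈ 1310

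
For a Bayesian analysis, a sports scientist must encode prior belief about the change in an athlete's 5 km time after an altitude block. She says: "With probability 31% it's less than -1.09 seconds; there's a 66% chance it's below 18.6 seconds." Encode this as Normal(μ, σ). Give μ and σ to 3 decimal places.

μ = 9.659, σ = 21.678

For Normal(μ,σ), the p-quantile is μ + z_p·σ. Here z_{0.31} = -0.4959, z_{0.66} = 0.4125.
So -1.09 = μ − 0.4959σ and 18.6 = μ + 0.4125σ.
Subtracting: σ = (18.6 − -1.09)/(0.4125 − (-0.4959)) = 21.678.
Then μ = -1.09 − (-0.4959)·21.678 = 9.659.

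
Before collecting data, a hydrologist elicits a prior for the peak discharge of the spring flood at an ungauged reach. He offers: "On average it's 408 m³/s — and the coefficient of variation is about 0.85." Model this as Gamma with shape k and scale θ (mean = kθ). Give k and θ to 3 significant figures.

k ≈ 1.38, θ ≈ 295

For Gamma(k, scale θ): mean = kθ, variance = kθ², so CV = 1/√k.
CV = 0.85, hence k = 1/CV² = 1.38.
Then θ = mean/k = 408/1.38 = 295.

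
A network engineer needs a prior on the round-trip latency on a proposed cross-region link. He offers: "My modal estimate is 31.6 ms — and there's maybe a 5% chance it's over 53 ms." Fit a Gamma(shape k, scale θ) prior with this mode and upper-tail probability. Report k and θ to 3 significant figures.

k ≈ 11.4, θ ≈ 3.03

Gamma(k,θ) with k>1 has mode (k−1)θ, so θ = 31.6/(k−1).
Need P(X < 53) = 0.95 with θ tied to k this way. Start at k = 2, θ = 31.6: P(X<53) ≈ 0.500.
Too low — raise k to concentrate. Iterating converges to k ≈ 11.4.
Then θ = 31.6/(11.4−1) ≈ 3.03.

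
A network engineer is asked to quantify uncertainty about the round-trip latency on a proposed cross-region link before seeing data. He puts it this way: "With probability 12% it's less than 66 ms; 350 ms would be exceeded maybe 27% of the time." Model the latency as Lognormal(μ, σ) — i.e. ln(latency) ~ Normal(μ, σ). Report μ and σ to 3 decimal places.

μ ≈ 5.286, σ ≈ 0.933

If T ~ Lognormal(μ,σ) then ln T ~ Normal(μ,σ), so the p-quantile of ln T is μ + z_p·σ.
ln(66) = 4.19 and ln(350) = 5.858; z_{0.12} = -1.175, z_{0.73} = 0.6128.
σ = (5.858 − 4.19)/(0.6128 − (-1.175)) = 0.933.
μ = 4.19 − (-1.175)·0.933 = 5.286.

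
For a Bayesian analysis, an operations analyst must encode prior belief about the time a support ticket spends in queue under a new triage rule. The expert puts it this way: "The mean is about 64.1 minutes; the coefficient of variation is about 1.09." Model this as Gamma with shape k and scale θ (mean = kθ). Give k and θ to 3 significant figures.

For Gamma(k, scale θ): mean = kθ, variance = kθ², so CV = 1/√k.
CV = 1.09, hence k = 1/CV² = 0.842.
Then θ = mean/k = 64.1/0.842 = 76.2.

k ≈ 0.842, θ ≈ 76.2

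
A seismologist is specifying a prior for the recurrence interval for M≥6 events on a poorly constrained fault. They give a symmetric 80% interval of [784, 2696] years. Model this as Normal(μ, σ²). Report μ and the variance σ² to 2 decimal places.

μ = 1740.00, σ² = 556472.38

A symmetric 80% interval runs μ ± z·σ with z = 1.282.
Half-width = 956, so σ = 956/1.282 = 745.971 and σ² = 556472.38.
μ is the interval midpoint, 1740.00.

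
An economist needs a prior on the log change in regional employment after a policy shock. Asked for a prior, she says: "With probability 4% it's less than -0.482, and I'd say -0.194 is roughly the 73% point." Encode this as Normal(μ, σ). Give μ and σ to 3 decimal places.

μ = -0.269, σ = 0.122

The p-quantile of Normal(μ,σ) is μ + z_p·σ, with z_{0.04} = -1.751 and z_{0.73} = 0.6128.
Eliminate σ: μ = (z₂·x₁ − z₁·x₂)/(z₂ − z₁) = (0.6128·-0.482 − (-1.751)·-0.194)/2.363 = -0.269.
Then σ = (x₂ − x₁)/(z₂ − z₁) = (-0.194 − -0.482)/2.363 = 0.122.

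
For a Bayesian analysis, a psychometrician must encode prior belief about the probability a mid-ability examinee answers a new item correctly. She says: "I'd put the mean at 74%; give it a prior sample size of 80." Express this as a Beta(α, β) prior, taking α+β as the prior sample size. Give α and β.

α = 59.2, β = 20.8

Under the effective-sample-size interpretation, Beta(α, β) has prior mean α/(α+β) and prior sample size α+β.
So α+β = 80 and α/(α+β) = 0.74, giving α = 0.74·80 = 59.2 and β = 80 − 59.2 = 20.8.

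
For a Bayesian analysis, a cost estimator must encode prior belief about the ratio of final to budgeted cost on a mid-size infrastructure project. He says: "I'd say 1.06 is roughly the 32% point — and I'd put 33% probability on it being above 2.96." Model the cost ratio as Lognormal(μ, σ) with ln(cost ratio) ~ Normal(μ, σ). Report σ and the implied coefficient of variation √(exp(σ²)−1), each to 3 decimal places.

σ ≈ 1.131, CV ≈ 1.612

If T ~ Lognormal(μ,σ) then ln T ~ Normal(μ,σ), so the p-quantile of ln T is μ + z_p·σ.
ln(1.06) = 0.05827 and ln(2.96) = 1.085; z_{0.32} = -0.4677, z_{0.67} = 0.4399.
σ = (1.085 − 0.05827)/(0.4399 − (-0.4677)) = 1.131.
μ = 0.05827 − (-0.4677)·1.131 = 0.587.
CV = √(exp(σ²)−1) = √(exp(1.2802)−1) = 1.612.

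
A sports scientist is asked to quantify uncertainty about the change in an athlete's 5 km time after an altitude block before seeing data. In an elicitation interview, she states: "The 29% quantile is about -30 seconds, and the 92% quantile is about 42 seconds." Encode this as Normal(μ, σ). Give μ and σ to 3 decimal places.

μ = -9.656, σ = 36.764

For Normal(μ,σ), the p-quantile is μ + z_p·σ. Here z_{0.29} = -0.5534, z_{0.92} = 1.405.
So -30 = μ − 0.5534σ and 42 = μ + 1.405σ.
Subtracting: σ = (42 − -30)/(1.405 − (-0.5534)) = 36.764.
Then μ = -30 − (-0.5534)·36.764 = -9.656.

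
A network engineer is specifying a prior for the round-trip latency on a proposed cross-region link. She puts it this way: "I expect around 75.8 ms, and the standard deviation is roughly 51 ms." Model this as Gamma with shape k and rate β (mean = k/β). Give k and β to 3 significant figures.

k ≈ 2.21, β ≈ 0.0291

For Gamma(k, rate β): mean = k/β, variance = k/β², so CV = 1/√k.
CV = SD/mean = 51/75.8 = 0.6728, hence k = 1/CV² = 2.21.
Then β = k/mean = 2.21/75.8 = 0.0291.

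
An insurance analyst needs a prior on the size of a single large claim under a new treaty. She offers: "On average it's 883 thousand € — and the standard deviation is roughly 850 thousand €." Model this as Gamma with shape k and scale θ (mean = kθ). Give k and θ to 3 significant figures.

For Gamma(k, scale θ): mean = kθ, variance = kθ², so CV = 1/√k.
CV = SD/mean = 850/883 = 0.9626, hence k = 1/CV² = 1.08.
Then θ = mean/k = 883/1.08 = 818.

k ≈ 1.08, θ ≈ 818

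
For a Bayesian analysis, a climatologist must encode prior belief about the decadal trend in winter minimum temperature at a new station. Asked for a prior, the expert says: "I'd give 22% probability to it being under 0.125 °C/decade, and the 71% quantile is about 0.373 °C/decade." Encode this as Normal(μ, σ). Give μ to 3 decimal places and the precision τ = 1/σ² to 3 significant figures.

For Normal(μ,σ), the p-quantile is μ + z_p·σ. Here z_{0.22} = -0.7722, z_{0.71} = 0.5534.
So 0.125 = μ − 0.7722σ and 0.373 = μ + 0.5534σ.
Subtracting: σ = (0.373 − 0.125)/(0.5534 − (-0.7722)) = 0.187.
Then μ = 0.125 − (-0.7722)·0.187 = 0.269.
Precision τ = 1/σ² = 1/0.1871² = 28.6.

μ = 0.269, τ = 28.6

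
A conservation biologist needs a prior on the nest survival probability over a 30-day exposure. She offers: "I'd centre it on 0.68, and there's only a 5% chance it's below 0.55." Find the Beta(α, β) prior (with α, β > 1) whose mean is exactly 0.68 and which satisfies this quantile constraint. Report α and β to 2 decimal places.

α ≈ 25.18, β ≈ 11.85

With mean 0.68 fixed, write α = 0.68s, β = 0.32s where s = α+β.
Need P(θ < 0.55) = 0.05 under Beta(0.68s, 0.32s). Normal approximation: (q−m)/√(m(1−m)/s) ≈ z_{0.05} = -1.64, so s ≈ 0.68·0.32·(-1.64)²/(0.55−0.68)² = 34.8.
At s = 34.8: P(θ<0.55) ≈ 0.055. Adjusting to match 0.05 gives s ≈ 37.02.
So α = 0.68·37.02 ≈ 25.18, β = 0.32·37.02 ≈ 11.85.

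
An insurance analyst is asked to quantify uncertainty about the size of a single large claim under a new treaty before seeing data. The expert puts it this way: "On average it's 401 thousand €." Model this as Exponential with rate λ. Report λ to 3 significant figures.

λ ≈ 0.00249

Exponential mean = 1/λ, so λ = 1/401.0 = 0.00249.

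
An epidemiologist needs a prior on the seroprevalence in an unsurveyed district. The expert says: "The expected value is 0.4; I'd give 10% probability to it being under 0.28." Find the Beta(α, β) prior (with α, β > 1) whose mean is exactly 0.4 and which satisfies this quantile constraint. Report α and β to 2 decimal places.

With mean 0.4 fixed, write α = 0.4s, β = 0.6s where s = α+β.
Need P(θ < 0.28) = 0.1 under Beta(0.4s, 0.6s). Normal approximation: (q−m)/√(m(1−m)/s) ≈ z_{0.1} = -1.28, so s ≈ 0.4·0.6·(-1.28)²/(0.28−0.4)² = 27.4.
At s = 27.4: P(θ<0.28) ≈ 0.095. Adjusting to match 0.1 gives s ≈ 26.21.
So α = 0.4·26.21 ≈ 10.49, β = 0.6·26.21 ≈ 15.73.

α ≈ 10.49, β ≈ 15.73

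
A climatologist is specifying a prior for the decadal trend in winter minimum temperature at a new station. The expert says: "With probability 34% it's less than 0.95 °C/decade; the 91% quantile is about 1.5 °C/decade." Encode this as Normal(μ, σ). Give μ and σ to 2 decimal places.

μ = 1.08, σ = 0.31

The p-quantile of Normal(μ,σ) is μ + z_p·σ, with z_{0.34} = -0.4125 and z_{0.91} = 1.341.
Eliminate σ: μ = (z₂·x₁ − z₁·x₂)/(z₂ − z₁) = (1.341·0.95 − (-0.4125)·1.5)/1.753 = 1.08.
Then σ = (x₂ − x₁)/(z₂ − z₁) = (1.5 − 0.95)/1.753 = 0.31.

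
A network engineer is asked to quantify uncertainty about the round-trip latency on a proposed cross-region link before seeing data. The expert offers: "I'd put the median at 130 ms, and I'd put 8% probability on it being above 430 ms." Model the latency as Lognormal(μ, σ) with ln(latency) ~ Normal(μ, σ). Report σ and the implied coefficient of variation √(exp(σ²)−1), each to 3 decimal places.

If T ~ Lognormal(μ,σ) then ln T ~ Normal(μ,σ), so the p-quantile of ln T is μ + z_p·σ.
ln(130) = 4.868 and ln(430) = 6.064; z_{0.5} = 0, z_{0.92} = 1.405.
σ = (6.064 − 4.868)/(1.405 − (0)) = 0.851.
μ = 4.868 − (0)·0.851 = 4.868.
CV = √(exp(σ²)−1) = √(exp(0.7248)−1) = 1.032.

σ ≈ 0.851, CV ≈ 1.032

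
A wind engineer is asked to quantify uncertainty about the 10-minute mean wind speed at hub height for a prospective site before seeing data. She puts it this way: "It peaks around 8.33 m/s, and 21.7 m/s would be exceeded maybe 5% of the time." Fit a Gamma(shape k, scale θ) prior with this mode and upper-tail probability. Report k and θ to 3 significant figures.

k ≈ 3.95, θ ≈ 2.83

Gamma(k,θ) with k>1 has mode (k−1)θ, so θ = 8.33/(k−1).
Need P(X < 21.7) = 0.95 with θ tied to k this way. Start at k = 2, θ = 8.33: P(X<21.7) ≈ 0.734.
Too low — raise k to concentrate. Iterating converges to k ≈ 3.95.
Then θ = 8.33/(3.95−1) ≈ 2.83.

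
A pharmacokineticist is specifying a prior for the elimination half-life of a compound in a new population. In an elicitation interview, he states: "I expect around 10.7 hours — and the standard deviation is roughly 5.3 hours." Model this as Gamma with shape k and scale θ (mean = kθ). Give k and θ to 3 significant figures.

k ≈ 4.08, θ ≈ 2.63

For Gamma(k, scale θ): mean = kθ, variance = kθ², so CV = 1/√k.
CV = SD/mean = 5.3/10.7 = 0.4953, hence k = 1/CV² = 4.08.
Then θ = mean/k = 10.7/4.08 = 2.63.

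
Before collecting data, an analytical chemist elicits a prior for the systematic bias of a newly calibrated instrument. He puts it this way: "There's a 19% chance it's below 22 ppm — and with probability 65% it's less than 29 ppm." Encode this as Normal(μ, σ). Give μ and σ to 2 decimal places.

For Normal(μ,σ), the p-quantile is μ + z_p·σ. Here z_{0.19} = -0.8779, z_{0.65} = 0.3853.
So 22 = μ − 0.8779σ and 29 = μ + 0.3853σ.
Subtracting: σ = (29 − 22)/(0.3853 − (-0.8779)) = 5.54.
Then μ = 22 − (-0.8779)·5.54 = 26.86.

μ = 26.86, σ = 5.54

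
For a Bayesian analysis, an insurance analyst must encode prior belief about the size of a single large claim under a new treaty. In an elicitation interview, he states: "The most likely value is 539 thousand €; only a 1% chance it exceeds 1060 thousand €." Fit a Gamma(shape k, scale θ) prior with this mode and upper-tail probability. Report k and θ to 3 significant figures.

Gamma(k,θ) with k>1 has mode (k−1)θ, so θ = 539/(k−1).
Need P(X < 1060) = 0.99 with θ tied to k this way. Start at k = 2, θ = 539: P(X<1060) ≈ 0.585.
Too low — raise k to concentrate. Iterating converges to k ≈ 11.8.
Then θ = 539/(11.8−1) ≈ 50.

k ≈ 11.8, θ ≈ 50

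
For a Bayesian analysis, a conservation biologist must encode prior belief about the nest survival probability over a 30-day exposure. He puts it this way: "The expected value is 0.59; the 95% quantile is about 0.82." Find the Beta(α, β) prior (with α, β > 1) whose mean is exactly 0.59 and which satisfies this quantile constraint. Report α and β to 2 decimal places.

With mean 0.59 fixed, write α = 0.59s, β = 0.41s where s = α+β.
Need P(θ < 0.82) = 0.95 under Beta(0.59s, 0.41s). Normal approximation: (q−m)/√(m(1−m)/s) ≈ z_{0.95} = 1.64, so s ≈ 0.59·0.41·(1.64)²/(0.82−0.59)² = 12.4.
At s = 12.4: P(θ<0.82) ≈ 0.965. Adjusting to match 0.95 gives s ≈ 10.36.
So α = 0.59·10.36 ≈ 6.11, β = 0.41·10.36 ≈ 4.25.

α ≈ 6.11, β ≈ 4.25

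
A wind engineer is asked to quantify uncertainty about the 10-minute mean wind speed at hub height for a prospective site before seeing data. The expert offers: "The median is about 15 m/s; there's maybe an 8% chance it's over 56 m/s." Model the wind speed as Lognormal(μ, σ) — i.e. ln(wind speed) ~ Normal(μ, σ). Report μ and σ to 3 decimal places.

If T ~ Lognormal(μ,σ) then ln T ~ Normal(μ,σ), so the p-quantile of ln T is μ + z_p·σ.
ln(15) = 2.708 and ln(56) = 4.025; z_{0.5} = 0, z_{0.92} = 1.405.
σ = (4.025 − 2.708)/(1.405 − (0)) = 0.938.
μ = 2.708 − (0)·0.938 = 2.708.

μ ≈ 2.708, σ ≈ 0.938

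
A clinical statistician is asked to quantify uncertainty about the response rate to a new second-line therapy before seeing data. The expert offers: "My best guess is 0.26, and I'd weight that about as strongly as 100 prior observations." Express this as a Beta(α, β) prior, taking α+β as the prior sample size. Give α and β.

α = 26, β = 74

Under the effective-sample-size interpretation, Beta(α, β) has prior mean α/(α+β) and prior sample size α+β.
So α+β = 100 and α/(α+β) = 0.26, giving α = 0.26·100 = 26 and β = 100 − 26 = 74.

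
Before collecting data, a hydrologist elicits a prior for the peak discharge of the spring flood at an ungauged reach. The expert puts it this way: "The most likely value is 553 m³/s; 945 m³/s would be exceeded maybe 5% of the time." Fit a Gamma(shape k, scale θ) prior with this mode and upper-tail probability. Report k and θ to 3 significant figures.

k ≈ 10.7, θ ≈ 56.9

Gamma(k,θ) with k>1 has mode (k−1)θ, so θ = 553/(k−1).
Need P(X < 945) = 0.95 with θ tied to k this way. Start at k = 2, θ = 553: P(X<945) ≈ 0.510.
Too low — raise k to concentrate. Iterating converges to k ≈ 10.7.
Then θ = 553/(10.7−1) ≈ 56.9.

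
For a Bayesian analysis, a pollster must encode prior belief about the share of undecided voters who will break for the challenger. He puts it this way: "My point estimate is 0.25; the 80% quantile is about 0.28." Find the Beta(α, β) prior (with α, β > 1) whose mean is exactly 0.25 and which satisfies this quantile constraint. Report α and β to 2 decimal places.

α ≈ 36.00, β ≈ 108.01

With mean 0.25 fixed, write α = 0.25s, β = 0.75s where s = α+β.
Need P(θ < 0.28) = 0.8 under Beta(0.25s, 0.75s). Normal approximation: (q−m)/√(m(1−m)/s) ≈ z_{0.8} = 0.842, so s ≈ 0.25·0.75·(0.842)²/(0.28−0.25)² = 147.6.
At s = 147.6: P(θ<0.28) ≈ 0.803. Adjusting to match 0.8 gives s ≈ 144.01.
So α = 0.25·144.01 ≈ 36.00, β = 0.75·144.01 ≈ 108.01.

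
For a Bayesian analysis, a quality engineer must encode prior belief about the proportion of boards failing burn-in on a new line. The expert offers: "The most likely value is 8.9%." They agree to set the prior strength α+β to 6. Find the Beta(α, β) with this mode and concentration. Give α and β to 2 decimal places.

For α,β > 1 the Beta mode is (α−1)/(α+β−2). With α+β = 6, the mode is (α−1)/4.
Set (α−1)/4 = 0.089 → α = 1 + 0.089·4 = 1.36.
β = 6 − α = 4.64.

α = 1.36, β = 4.64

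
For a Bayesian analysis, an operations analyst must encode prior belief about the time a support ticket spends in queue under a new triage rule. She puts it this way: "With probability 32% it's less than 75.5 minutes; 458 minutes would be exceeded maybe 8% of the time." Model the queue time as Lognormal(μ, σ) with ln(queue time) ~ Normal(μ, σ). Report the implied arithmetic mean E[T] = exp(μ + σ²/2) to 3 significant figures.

If T ~ Lognormal(μ,σ) then ln T ~ Normal(μ,σ), so the p-quantile of ln T is μ + z_p·σ.
ln(75.5) = 4.324 and ln(458) = 6.127; z_{0.32} = -0.4677, z_{0.92} = 1.405.
σ = (6.127 − 4.324)/(1.405 − (-0.4677)) = 0.963.
μ = 4.324 − (-0.4677)·0.963 = 4.774.
E[T] = exp(μ + σ²/2) = exp(4.774 + 0.4633) = 188 minutes.

E[T] ≈ 188 minutes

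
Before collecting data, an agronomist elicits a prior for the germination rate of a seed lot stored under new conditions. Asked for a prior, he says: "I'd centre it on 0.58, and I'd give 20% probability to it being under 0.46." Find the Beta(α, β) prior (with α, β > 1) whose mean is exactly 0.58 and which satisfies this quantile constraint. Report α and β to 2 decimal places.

α ≈ 6.87, β ≈ 4.97

With mean 0.58 fixed, write α = 0.58s, β = 0.42s where s = α+β.
Need P(θ < 0.46) = 0.2 under Beta(0.58s, 0.42s). Normal approximation: (q−m)/√(m(1−m)/s) ≈ z_{0.2} = -0.842, so s ≈ 0.58·0.42·(-0.842)²/(0.46−0.58)² = 12.0.
At s = 12.0: P(θ<0.46) ≈ 0.199. Adjusting to match 0.2 gives s ≈ 11.84.
So α = 0.58·11.84 ≈ 6.87, β = 0.42·11.84 ≈ 4.97.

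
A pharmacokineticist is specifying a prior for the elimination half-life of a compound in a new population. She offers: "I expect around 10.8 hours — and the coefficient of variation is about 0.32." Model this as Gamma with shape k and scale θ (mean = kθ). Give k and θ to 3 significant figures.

k ≈ 9.77, θ ≈ 1.11

For Gamma(k, scale θ): mean = kθ, variance = kθ², so CV = 1/√k.
CV = 0.32, hence k = 1/CV² = 9.77.
Then θ = mean/k = 10.8/9.77 = 1.11.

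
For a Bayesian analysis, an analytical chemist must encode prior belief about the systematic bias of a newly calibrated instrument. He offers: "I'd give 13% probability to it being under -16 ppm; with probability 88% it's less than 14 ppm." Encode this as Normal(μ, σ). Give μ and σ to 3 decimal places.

The p-quantile of Normal(μ,σ) is μ + z_p·σ, with z_{0.13} = -1.126 and z_{0.88} = 1.175.
Eliminate σ: μ = (z₂·x₁ − z₁·x₂)/(z₂ − z₁) = (1.175·-16 − (-1.126)·14)/2.301 = -1.317.
Then σ = (x₂ − x₁)/(z₂ − z₁) = (14 − -16)/2.301 = 13.036.

μ = -1.317, σ = 13.036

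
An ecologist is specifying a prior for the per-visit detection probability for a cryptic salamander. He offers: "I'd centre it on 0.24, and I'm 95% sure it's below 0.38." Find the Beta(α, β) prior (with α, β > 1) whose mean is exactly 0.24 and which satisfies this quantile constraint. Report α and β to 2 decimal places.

With mean 0.24 fixed, write α = 0.24s, β = 0.76s where s = α+β.
Need P(θ < 0.38) = 0.95 under Beta(0.24s, 0.76s). Normal approximation: (q−m)/√(m(1−m)/s) ≈ z_{0.95} = 1.64, so s ≈ 0.24·0.76·(1.64)²/(0.38−0.24)² = 25.2.
At s = 25.2: P(θ<0.38) ≈ 0.941. Adjusting to match 0.95 gives s ≈ 28.24.
So α = 0.24·28.24 ≈ 6.78, β = 0.76·28.24 ≈ 21.46.

α ≈ 6.78, β ≈ 21.46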